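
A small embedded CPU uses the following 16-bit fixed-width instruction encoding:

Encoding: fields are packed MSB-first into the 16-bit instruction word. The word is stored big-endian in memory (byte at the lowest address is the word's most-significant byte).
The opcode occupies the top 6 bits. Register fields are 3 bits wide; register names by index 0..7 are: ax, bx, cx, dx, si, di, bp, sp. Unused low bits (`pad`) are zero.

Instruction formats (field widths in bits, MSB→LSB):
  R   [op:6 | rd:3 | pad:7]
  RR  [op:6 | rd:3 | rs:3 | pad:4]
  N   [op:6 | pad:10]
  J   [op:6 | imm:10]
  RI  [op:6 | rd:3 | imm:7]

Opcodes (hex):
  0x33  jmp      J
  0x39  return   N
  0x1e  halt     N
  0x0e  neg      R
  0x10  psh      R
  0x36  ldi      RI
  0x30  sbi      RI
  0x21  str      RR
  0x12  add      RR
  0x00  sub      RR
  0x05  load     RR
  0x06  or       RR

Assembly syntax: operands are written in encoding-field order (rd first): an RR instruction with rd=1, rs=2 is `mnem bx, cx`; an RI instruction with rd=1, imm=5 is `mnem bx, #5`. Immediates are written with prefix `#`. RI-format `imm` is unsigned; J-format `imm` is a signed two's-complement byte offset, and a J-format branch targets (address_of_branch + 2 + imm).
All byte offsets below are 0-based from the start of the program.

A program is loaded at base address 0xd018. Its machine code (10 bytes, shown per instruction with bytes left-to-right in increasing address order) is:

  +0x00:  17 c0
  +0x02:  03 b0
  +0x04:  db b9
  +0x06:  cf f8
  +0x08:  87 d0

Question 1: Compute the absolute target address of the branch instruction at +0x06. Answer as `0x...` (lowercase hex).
+0x06: cf f8 ⇒ word 0xcff8 (big)
  top 6b → 0x33 → jmp [J]
  imm@[9:0]=0x3f8 (s10→-8) ⇒ #-8
  target = base 0xd018 + off 0x06 + 2 + imm -8 = 0xd018

0xd018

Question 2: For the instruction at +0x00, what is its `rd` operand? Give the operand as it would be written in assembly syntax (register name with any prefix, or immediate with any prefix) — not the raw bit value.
sp

+0x00: 17 c0 ⇒ word 0x17c0 (big)
  opcode bits[15:10]=0x5: load/RR
  [9:7] rd=7 = sp
  [6:4] rs=4 = si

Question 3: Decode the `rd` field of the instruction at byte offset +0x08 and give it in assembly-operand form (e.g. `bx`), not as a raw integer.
+0x08: 87 d0 ⇒ word 0x87d0 (big)
  op=0x87d0>>10=0x21 ⇒ str (RR)
  rd: (w>>7)&0x7=0x7 → sp
  rs: (w>>4)&0x7=0x5 → di

sp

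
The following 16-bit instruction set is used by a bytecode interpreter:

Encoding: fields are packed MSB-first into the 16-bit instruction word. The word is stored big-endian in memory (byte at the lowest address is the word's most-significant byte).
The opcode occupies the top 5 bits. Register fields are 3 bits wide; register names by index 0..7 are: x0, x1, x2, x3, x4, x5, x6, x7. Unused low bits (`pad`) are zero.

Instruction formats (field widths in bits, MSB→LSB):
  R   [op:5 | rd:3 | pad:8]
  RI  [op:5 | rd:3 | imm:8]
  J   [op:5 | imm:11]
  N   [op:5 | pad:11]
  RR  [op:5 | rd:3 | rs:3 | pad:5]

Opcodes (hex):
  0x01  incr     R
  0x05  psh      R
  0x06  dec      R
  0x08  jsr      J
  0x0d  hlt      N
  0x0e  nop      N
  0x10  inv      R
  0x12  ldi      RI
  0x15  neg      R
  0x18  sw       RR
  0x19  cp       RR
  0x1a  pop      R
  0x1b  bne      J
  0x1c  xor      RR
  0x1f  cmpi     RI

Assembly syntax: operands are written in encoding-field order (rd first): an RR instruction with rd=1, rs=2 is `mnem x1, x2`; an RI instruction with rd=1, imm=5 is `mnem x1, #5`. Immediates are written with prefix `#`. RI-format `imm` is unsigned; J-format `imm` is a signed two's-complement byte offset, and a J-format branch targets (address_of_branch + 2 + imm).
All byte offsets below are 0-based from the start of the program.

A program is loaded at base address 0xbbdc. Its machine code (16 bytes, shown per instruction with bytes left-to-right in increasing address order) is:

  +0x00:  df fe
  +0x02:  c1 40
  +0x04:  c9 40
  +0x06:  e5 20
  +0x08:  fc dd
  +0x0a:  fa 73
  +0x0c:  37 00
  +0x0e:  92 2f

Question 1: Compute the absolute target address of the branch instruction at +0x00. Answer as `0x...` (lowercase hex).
0xbbdc

off 0x00: read df fe as big → 0xdffe
  top 5b → 0x1b → bne [J]
  imm: (w>>0)&0x7ff=0x7fe (s11→-2) → #-2
  target = base 0xbbdc + off 0x00 + 2 + imm -2 = 0xbbdc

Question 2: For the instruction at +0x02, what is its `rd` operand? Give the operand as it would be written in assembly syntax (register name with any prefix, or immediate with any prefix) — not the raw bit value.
+0x02: c1 40 ⇒ word 0xc140 (big)
  op=0xc140>>11=0x18 ⇒ sw (RR)
  rd@[10:8]=0x1 ⇒ x1
  rs@[7:5]=0x2 ⇒ x2

x1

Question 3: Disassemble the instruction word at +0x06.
@+06  big-endian(e5 20) = 0xe520
  opcode bits[15:11]=0x1c: xor/RR
  [10:8] rd=5 = x5
  [7:5] rs=1 = x1

xor x5, x1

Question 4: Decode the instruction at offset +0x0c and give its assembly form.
off 0x0c: read 37 00 as big → 0x3700
  top 5b → 0x6 → dec [R]
  [10:8] rd=7 = x7

dec x7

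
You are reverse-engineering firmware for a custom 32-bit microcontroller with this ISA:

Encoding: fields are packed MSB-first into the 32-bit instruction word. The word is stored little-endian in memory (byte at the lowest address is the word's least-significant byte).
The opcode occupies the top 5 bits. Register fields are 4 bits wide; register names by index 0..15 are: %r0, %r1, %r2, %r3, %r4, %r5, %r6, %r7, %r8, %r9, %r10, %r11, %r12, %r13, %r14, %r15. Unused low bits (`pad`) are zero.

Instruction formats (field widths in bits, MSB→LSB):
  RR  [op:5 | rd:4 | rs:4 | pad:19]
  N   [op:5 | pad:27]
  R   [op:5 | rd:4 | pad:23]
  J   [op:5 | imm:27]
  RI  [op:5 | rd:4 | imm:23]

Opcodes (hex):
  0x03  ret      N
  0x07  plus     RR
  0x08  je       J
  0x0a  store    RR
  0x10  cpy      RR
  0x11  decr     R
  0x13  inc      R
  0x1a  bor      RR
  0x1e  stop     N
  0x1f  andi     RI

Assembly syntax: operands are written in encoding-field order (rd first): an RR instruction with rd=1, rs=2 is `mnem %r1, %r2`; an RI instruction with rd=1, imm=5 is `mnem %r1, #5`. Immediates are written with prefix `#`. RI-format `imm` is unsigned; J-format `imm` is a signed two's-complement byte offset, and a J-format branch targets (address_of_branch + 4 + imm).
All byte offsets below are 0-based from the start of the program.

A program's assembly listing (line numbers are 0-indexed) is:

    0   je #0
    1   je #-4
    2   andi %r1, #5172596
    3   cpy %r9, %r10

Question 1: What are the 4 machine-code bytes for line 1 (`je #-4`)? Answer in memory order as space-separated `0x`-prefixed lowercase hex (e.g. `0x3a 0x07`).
line 1 (je): pack op=0x8:5|imm=-4:27 = 0x47fffffc; little→ fc ff ff 47

0xfc 0xff 0xff 0x47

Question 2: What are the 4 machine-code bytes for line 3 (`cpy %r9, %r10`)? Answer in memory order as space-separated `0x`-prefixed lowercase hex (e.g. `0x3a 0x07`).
0x00 0x00 0xd0 0x84

L3: cpy op=0x10:5|rd=9:4|rs=10:4|pad=0:19 ⇒ 0x84d00000 ⇒ little 00 00 d0 84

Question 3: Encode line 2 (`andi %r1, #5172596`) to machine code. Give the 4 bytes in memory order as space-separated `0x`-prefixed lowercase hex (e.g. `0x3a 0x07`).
0x74 0xed 0xce 0xf8

L2: andi op=0x1f:5|rd=1:4|imm=5172596:23 ⇒ 0xf8ceed74 ⇒ little 74 ed ce f8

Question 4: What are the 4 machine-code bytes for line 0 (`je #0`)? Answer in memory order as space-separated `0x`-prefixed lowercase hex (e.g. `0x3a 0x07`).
0x00 0x00 0x00 0x40

L0: je op=0x8:5|imm=0:27 ⇒ 0x40000000 ⇒ little 00 00 00 40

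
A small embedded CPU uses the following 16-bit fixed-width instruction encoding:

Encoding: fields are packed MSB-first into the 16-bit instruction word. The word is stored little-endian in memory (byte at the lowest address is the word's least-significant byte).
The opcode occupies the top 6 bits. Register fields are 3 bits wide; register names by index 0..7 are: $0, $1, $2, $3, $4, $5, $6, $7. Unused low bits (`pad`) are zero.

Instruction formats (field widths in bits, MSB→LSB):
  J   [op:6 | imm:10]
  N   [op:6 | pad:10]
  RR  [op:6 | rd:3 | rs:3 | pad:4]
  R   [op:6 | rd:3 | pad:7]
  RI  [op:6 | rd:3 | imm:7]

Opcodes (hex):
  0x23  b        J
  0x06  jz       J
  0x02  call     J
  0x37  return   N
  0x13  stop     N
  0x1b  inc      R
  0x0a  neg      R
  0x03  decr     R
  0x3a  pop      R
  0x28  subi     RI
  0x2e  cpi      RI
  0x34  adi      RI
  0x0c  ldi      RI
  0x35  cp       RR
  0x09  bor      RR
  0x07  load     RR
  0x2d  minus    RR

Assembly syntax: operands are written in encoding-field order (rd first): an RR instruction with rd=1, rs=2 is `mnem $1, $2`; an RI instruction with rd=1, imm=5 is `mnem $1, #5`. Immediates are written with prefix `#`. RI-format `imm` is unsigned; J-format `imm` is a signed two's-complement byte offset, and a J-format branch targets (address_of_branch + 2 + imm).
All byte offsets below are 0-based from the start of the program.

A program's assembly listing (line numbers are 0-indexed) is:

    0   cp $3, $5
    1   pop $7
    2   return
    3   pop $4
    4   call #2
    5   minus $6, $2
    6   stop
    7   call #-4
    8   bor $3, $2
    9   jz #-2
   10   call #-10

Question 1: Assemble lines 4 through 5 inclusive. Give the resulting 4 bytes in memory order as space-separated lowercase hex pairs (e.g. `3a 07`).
L4: call op=0x2:6|imm=2:10 ⇒ 0x0802 ⇒ little 02 08
L5: minus op=0x2d:6|rd=6:3|rs=2:3|pad=0:4 ⇒ 0xb720 ⇒ little 20 b7

02 08 20 b7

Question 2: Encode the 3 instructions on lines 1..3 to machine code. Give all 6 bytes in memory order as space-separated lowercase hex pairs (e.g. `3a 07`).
line 1 (pop): pack op=0x3a:6|rd=7:3|pad=0:7 = 0xeb80; little→ 80 eb
line 2 (return): pack op=0x37:6|pad=0:10 = 0xdc00; little→ 00 dc
line 3 (pop): pack op=0x3a:6|rd=4:3|pad=0:7 = 0xea00; little→ 00 ea

80 eb 00 dc 00 ea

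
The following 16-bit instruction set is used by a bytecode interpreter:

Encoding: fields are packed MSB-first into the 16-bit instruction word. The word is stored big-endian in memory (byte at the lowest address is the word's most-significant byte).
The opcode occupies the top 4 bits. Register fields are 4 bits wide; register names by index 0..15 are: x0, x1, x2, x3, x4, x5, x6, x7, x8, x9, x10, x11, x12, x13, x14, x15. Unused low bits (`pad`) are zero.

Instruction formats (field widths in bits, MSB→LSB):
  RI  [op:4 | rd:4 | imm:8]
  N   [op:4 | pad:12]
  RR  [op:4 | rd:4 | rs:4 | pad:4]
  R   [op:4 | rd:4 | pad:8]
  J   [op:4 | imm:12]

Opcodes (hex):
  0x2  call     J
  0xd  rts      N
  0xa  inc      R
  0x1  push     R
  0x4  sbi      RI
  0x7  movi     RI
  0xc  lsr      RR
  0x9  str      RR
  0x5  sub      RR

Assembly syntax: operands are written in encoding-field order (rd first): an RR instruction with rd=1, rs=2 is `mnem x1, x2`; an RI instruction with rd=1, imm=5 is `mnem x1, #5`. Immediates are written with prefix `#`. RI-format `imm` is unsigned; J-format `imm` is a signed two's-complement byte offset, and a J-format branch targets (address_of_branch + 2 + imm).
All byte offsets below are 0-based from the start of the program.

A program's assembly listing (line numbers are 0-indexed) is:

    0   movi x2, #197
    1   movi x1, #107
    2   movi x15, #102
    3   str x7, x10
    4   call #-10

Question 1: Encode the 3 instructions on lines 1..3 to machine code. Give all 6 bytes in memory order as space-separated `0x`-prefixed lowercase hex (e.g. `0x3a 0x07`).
0x71 0x6b 0x7f 0x66 0x97 0xa0

L1: movi op=0x7:4|rd=1:4|imm=107:8 ⇒ 0x716b ⇒ big 71 6b
L2: movi op=0x7:4|rd=15:4|imm=102:8 ⇒ 0x7f66 ⇒ big 7f 66
L3: str op=0x9:4|rd=7:4|rs=10:4|pad=0:4 ⇒ 0x97a0 ⇒ big 97 a0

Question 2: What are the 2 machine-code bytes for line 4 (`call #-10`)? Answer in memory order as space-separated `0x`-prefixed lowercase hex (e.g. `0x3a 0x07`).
0x2f 0xf6

L4: call op=0x2:4|imm=-10:12 ⇒ 0x2ff6 ⇒ big 2f f6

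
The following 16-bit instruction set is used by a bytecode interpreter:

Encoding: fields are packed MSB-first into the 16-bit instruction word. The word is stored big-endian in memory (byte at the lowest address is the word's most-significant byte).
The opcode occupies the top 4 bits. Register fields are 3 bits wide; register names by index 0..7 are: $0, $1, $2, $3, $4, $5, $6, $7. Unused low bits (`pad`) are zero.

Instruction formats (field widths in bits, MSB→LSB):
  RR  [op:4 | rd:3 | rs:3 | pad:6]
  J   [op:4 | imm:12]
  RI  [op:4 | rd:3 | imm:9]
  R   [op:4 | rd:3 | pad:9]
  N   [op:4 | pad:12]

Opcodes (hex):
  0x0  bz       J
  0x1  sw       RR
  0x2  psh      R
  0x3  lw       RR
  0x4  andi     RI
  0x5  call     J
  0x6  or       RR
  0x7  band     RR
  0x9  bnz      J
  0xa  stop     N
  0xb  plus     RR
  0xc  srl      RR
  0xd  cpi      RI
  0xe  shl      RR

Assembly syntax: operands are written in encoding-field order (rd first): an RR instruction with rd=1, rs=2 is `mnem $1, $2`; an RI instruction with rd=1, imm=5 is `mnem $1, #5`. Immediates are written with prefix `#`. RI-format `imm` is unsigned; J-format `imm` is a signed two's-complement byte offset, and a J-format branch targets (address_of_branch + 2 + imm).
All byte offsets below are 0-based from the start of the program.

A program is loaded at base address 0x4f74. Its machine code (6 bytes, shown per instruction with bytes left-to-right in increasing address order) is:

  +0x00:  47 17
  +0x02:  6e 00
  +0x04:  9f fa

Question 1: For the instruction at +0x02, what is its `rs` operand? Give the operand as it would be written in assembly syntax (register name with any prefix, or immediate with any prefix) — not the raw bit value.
$0

off 0x02: read 6e 00 as big → 0x6e00
  opcode bits[15:12]=0x6: or/RR
  [11:9] rd=7 = $7
  [8:6] rs=0 = $0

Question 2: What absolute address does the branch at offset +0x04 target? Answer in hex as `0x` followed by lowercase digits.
0x4f74

off 0x04: read 9f fa as big → 0x9ffa
  top 4b → 0x9 → bnz [J]
  [11:0] imm=4090 (s12→-6) = #-6
  target = base 0x4f74 + off 0x04 + 2 + imm -6 = 0x4f74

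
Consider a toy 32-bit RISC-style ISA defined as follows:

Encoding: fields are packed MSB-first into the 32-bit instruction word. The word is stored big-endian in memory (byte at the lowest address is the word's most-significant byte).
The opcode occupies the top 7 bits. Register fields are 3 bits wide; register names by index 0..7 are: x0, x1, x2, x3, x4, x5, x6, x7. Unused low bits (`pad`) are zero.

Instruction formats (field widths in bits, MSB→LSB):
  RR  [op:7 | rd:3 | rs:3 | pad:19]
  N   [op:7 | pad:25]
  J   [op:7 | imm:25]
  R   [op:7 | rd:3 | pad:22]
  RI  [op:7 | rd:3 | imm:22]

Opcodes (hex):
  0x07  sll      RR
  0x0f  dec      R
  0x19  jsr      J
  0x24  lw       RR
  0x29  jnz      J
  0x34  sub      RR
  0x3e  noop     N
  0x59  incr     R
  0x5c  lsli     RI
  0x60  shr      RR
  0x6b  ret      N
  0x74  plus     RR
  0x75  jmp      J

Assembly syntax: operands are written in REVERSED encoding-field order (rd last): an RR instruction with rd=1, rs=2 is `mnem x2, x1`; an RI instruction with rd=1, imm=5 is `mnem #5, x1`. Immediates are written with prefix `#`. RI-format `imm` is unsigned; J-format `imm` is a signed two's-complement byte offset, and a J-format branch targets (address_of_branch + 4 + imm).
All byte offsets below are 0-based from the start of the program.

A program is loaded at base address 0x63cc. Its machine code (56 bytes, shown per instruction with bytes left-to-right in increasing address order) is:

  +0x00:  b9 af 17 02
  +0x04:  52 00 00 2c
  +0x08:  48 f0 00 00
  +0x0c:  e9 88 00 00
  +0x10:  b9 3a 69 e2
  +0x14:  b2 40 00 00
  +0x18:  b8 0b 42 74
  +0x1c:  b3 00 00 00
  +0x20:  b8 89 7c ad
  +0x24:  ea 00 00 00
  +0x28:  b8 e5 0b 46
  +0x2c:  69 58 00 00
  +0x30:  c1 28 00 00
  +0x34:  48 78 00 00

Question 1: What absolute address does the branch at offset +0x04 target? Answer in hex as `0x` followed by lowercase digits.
0x6400

off 0x04: read 52 00 00 2c as big → 0x5200002c
  opcode bits[31:25]=0x29: jnz/J
  imm@[24:0]=0x2c ⇒ #44
  target = base 0x63cc + off 0x04 + 4 + imm 44 = 0x6400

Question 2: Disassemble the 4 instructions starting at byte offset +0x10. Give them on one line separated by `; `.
lsli #3828194, x4; incr x1; lsli #737908, x0; incr x4

[10] b9 3a 69 e2 → 0xb93a69e2
  opcode bits[31:25]=0x5c: lsli/RI
  rd@[24:22]=0x4 ⇒ x4
  imm@[21:0]=0x3a69e2 ⇒ #3828194
[14] b2 40 00 00 → 0xb2400000
  opcode bits[31:25]=0x59: incr/R
  rd@[24:22]=0x1 ⇒ x1
[18] b8 0b 42 74 → 0xb80b4274
  opcode bits[31:25]=0x5c: lsli/RI
  rd@[24:22]=0x0 ⇒ x0
  imm@[21:0]=0xb4274 ⇒ #737908
[1c] b3 00 00 00 → 0xb3000000
  opcode bits[31:25]=0x59: incr/R
  rd@[24:22]=0x4 ⇒ x4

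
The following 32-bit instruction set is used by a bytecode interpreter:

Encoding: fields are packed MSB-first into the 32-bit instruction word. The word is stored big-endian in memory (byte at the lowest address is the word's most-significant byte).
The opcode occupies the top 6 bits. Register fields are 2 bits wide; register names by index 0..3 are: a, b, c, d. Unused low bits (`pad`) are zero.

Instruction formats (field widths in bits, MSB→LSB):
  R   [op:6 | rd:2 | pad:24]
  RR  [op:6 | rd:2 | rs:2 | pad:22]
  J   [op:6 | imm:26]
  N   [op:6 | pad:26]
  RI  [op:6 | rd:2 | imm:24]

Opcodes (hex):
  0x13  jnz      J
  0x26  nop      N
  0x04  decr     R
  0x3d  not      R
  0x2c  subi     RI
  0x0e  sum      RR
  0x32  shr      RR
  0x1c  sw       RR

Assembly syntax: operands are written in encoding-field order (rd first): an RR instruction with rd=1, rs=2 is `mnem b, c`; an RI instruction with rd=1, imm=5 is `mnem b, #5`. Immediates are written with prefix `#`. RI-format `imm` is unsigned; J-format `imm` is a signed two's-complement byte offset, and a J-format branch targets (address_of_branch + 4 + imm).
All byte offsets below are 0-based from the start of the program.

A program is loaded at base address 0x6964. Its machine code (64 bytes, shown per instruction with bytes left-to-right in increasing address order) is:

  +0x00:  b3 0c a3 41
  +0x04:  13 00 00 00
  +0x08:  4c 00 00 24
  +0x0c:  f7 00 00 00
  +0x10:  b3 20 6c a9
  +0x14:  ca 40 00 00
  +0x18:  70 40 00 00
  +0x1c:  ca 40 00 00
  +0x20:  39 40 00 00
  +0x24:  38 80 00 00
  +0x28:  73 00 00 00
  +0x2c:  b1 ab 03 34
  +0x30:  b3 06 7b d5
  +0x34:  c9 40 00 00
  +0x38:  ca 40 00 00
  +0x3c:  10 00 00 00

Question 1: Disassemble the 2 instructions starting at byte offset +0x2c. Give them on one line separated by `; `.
subi b, #11207476; subi d, #424917

@+2c  big-endian(b1 ab 03 34) = 0xb1ab0334
  opcode bits[31:26]=0x2c: subi/RI
  [25:24] rd=1 = b
  [23:0] imm=11207476 = #11207476
@+30  big-endian(b3 06 7b d5) = 0xb3067bd5
  opcode bits[31:26]=0x2c: subi/RI
  [25:24] rd=3 = d
  [23:0] imm=424917 = #424917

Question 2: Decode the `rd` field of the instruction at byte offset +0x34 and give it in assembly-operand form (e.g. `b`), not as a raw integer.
[34] c9 40 00 00 → 0xc9400000
  opcode bits[31:26]=0x32: shr/RR
  [25:24] rd=1 = b
  [23:22] rs=1 = b

b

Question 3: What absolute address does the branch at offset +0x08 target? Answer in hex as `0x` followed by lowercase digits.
0x6994

off 0x08: read 4c 00 00 24 as big → 0x4c000024
  opcode bits[31:26]=0x13: jnz/J
  [25:0] imm=36 = #36
  target = base 0x6964 + off 0x08 + 4 + imm 36 = 0x6994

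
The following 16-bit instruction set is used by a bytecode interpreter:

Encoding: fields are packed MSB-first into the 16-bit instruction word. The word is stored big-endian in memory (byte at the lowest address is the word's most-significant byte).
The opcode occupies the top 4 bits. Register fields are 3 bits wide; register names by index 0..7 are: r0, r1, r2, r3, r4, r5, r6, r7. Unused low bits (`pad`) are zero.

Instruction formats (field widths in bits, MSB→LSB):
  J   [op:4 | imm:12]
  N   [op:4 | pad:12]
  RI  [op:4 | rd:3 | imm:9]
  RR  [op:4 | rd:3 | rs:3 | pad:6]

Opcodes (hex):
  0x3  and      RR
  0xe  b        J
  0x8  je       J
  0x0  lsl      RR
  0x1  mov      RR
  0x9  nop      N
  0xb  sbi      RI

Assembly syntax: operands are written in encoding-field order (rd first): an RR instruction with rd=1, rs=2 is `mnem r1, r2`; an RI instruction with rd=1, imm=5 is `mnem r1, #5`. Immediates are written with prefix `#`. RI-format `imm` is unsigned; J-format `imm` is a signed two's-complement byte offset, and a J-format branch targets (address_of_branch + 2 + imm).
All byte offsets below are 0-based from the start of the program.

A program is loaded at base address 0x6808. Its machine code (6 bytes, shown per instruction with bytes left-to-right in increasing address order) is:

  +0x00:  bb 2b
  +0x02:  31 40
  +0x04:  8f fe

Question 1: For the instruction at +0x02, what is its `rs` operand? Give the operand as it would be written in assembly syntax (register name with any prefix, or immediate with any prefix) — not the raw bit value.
r5

off 0x02: read 31 40 as big → 0x3140
  op=0x3140>>12=0x3 ⇒ and (RR)
  rd@[11:9]=0x0 ⇒ r0
  rs@[8:6]=0x5 ⇒ r5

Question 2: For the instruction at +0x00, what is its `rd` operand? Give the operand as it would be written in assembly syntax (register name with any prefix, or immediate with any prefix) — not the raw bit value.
[00] bb 2b → 0xbb2b
  opcode bits[15:12]=0xb: sbi/RI
  [11:9] rd=5 = r5
  [8:0] imm=299 = #299

r5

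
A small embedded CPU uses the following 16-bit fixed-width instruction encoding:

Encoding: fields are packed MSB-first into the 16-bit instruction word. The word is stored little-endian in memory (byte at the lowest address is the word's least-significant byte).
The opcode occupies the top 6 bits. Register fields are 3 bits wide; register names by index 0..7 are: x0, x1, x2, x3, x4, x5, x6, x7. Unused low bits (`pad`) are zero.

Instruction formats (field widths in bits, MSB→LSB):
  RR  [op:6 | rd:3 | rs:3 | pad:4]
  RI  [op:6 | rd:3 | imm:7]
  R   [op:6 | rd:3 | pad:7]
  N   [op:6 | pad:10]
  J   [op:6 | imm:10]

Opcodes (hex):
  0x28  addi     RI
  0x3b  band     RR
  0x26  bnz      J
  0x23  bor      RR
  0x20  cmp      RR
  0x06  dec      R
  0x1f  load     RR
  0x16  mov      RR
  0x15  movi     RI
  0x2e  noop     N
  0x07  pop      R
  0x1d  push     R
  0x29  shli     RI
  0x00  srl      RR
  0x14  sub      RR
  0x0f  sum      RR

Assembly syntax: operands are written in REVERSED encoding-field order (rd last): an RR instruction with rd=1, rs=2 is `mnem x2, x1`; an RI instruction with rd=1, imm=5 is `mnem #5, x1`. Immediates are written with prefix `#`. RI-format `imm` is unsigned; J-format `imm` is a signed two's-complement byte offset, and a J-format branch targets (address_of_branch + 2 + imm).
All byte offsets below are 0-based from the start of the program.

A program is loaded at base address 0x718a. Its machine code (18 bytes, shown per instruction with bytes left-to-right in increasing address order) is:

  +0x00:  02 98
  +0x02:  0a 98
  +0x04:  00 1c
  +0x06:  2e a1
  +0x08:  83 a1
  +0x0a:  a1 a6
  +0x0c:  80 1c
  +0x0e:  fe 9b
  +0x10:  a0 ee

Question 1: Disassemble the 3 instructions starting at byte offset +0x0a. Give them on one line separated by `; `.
shli #33, x5; pop x1; bnz #-2

@+0a  little-endian(a1 a6) = 0xa6a1
  opcode bits[15:10]=0x29: shli/RI
  rd@[9:7]=0x5 ⇒ x5
  imm@[6:0]=0x21 ⇒ #33
@+0c  little-endian(80 1c) = 0x1c80
  opcode bits[15:10]=0x7: pop/R
  rd@[9:7]=0x1 ⇒ x1
@+0e  little-endian(fe 9b) = 0x9bfe
  opcode bits[15:10]=0x26: bnz/J
  imm@[9:0]=0x3fe (s10→-2) ⇒ #-2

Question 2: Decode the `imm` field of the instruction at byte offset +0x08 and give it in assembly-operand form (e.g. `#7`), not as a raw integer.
@+08  little-endian(83 a1) = 0xa183
  top 6b → 0x28 → addi [RI]
  rd@[9:7]=0x3 ⇒ x3
  imm@[6:0]=0x3 ⇒ #3

#3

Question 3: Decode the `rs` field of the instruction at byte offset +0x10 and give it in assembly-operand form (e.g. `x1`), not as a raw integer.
x2

[10] a0 ee → 0xeea0
  opcode bits[15:10]=0x3b: band/RR
  rd@[9:7]=0x5 ⇒ x5
  rs@[6:4]=0x2 ⇒ x2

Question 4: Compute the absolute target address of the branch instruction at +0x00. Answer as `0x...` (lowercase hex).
[00] 02 98 → 0x9802
  top 6b → 0x26 → bnz [J]
  imm: (w>>0)&0x3ff=0x2 → #2
  target = base 0x718a + off 0x00 + 2 + imm 2 = 0x718e

0x718e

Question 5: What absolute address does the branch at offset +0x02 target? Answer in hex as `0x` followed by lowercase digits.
0x7198

off 0x02: read 0a 98 as little → 0x980a
  op=0x980a>>10=0x26 ⇒ bnz (J)
  [9:0] imm=10 = #10
  target = base 0x718a + off 0x02 + 2 + imm 10 = 0x7198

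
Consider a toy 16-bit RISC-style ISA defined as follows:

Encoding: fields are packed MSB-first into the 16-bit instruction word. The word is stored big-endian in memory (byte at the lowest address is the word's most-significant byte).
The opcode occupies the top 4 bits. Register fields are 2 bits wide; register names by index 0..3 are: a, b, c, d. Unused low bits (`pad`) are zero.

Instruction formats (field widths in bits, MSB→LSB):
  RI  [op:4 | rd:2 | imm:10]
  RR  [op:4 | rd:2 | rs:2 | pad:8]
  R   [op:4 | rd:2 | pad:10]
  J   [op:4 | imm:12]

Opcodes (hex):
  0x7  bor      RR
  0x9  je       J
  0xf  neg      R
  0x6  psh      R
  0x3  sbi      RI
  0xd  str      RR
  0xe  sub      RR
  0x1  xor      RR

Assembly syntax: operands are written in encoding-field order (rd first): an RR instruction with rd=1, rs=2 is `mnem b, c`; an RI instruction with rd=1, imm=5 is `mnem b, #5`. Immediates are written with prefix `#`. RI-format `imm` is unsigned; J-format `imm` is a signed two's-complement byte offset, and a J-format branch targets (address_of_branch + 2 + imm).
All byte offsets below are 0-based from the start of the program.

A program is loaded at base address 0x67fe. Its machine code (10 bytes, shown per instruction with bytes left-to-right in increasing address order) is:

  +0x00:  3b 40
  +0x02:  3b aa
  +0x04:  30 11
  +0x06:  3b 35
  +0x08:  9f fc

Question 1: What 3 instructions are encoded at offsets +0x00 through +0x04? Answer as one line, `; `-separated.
@+00  big-endian(3b 40) = 0x3b40
  opcode bits[15:12]=0x3: sbi/RI
  rd@[11:10]=0x2 ⇒ c
  imm@[9:0]=0x340 ⇒ #832
@+02  big-endian(3b aa) = 0x3baa
  opcode bits[15:12]=0x3: sbi/RI
  rd@[11:10]=0x2 ⇒ c
  imm@[9:0]=0x3aa ⇒ #938
@+04  big-endian(30 11) = 0x3011
  opcode bits[15:12]=0x3: sbi/RI
  rd@[11:10]=0x0 ⇒ a
  imm@[9:0]=0x11 ⇒ #17

sbi c, #832; sbi c, #938; sbi a, #17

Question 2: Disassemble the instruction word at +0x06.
off 0x06: read 3b 35 as big → 0x3b35
  op=0x3b35>>12=0x3 ⇒ sbi (RI)
  rd@[11:10]=0x2 ⇒ c
  imm@[9:0]=0x335 ⇒ #821

sbi c, #821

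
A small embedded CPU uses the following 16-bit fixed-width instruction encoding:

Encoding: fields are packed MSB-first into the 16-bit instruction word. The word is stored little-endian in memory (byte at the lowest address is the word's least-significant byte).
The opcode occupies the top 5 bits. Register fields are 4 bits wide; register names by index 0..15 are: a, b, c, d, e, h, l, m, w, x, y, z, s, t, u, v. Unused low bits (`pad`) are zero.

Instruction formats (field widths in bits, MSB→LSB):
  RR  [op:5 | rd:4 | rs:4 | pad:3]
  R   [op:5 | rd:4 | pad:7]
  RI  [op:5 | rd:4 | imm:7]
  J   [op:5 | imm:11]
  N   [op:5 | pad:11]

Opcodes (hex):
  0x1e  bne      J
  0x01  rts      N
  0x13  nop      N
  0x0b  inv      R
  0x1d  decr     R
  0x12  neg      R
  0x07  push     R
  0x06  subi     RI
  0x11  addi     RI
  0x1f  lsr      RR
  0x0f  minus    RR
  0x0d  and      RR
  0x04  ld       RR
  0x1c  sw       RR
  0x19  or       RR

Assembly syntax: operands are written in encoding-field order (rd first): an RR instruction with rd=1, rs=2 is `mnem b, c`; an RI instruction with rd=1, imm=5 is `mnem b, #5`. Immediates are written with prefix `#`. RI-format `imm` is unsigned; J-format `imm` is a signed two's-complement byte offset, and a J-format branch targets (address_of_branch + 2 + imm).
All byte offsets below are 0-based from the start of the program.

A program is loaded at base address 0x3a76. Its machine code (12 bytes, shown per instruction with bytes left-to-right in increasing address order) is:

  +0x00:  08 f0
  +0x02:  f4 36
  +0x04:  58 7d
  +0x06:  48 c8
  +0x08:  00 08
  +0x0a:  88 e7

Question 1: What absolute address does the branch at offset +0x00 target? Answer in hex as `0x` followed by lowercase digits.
@+00  little-endian(08 f0) = 0xf008
  top 5b → 0x1e → bne [J]
  imm@[10:0]=0x8 ⇒ #8
  target = base 0x3a76 + off 0x00 + 2 + imm 8 = 0x3a80

0x3a80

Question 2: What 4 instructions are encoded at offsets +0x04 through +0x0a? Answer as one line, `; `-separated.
minus y, z; or a, x; rts; sw v, b

+0x04: 58 7d ⇒ word 0x7d58 (little)
  top 5b → 0xf → minus [RR]
  rd@[10:7]=0xa ⇒ y
  rs@[6:3]=0xb ⇒ z
+0x06: 48 c8 ⇒ word 0xc848 (little)
  top 5b → 0x19 → or [RR]
  rd@[10:7]=0x0 ⇒ a
  rs@[6:3]=0x9 ⇒ x
+0x08: 00 08 ⇒ word 0x0800 (little)
  top 5b → 0x1 → rts [N]
+0x0a: 88 e7 ⇒ word 0xe788 (little)
  top 5b → 0x1c → sw [RR]
  rd@[10:7]=0xf ⇒ v
  rs@[6:3]=0x1 ⇒ b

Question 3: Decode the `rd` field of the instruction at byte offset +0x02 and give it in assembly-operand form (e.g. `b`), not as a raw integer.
[02] f4 36 → 0x36f4
  op=0x36f4>>11=0x6 ⇒ subi (RI)
  rd@[10:7]=0xd ⇒ t
  imm@[6:0]=0x74 ⇒ #116

t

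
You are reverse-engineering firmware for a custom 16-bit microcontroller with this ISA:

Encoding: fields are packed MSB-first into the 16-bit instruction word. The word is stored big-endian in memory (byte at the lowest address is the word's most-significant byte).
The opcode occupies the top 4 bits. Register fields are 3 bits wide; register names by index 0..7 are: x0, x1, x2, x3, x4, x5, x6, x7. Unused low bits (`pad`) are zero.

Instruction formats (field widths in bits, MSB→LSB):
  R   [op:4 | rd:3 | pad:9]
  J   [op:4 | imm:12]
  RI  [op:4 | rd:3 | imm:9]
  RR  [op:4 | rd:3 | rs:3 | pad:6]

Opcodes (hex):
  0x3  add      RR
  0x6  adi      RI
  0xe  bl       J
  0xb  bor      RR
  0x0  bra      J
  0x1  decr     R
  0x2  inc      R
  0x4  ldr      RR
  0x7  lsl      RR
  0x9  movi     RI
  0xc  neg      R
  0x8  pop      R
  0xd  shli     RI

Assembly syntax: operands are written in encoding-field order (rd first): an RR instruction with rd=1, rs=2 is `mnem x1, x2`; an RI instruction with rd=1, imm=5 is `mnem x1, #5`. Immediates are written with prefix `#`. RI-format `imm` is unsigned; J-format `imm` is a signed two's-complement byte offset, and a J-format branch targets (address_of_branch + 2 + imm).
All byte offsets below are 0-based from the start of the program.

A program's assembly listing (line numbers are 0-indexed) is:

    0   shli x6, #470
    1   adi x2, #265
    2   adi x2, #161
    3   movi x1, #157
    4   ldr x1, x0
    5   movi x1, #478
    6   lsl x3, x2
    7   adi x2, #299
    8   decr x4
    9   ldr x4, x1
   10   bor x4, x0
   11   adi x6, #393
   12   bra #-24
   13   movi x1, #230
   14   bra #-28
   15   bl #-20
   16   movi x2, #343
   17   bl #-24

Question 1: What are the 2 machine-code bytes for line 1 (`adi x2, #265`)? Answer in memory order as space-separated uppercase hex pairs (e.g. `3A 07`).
65 09

L1: adi op=0x6:4|rd=2:3|imm=265:9 ⇒ 0x6509 ⇒ big 65 09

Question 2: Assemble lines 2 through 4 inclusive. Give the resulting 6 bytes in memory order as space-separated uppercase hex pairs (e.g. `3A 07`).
64 A1 92 9D 42 00

line 2 (adi): pack op=0x6:4|rd=2:3|imm=161:9 = 0x64a1; big→ 64 a1
line 3 (movi): pack op=0x9:4|rd=1:3|imm=157:9 = 0x929d; big→ 92 9d
line 4 (ldr): pack op=0x4:4|rd=1:3|rs=0:3|pad=0:6 = 0x4200; big→ 42 00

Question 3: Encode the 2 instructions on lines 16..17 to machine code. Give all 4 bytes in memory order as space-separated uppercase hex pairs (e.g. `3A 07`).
line 16 (movi): pack op=0x9:4|rd=2:3|imm=343:9 = 0x9557; big→ 95 57
line 17 (bl): pack op=0xe:4|imm=-24:12 = 0xefe8; big→ ef e8

95 57 EF E8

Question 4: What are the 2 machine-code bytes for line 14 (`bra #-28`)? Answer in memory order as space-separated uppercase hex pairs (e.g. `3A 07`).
0F E4

L14: bra op=0x0:4|imm=-28:12 ⇒ 0x0fe4 ⇒ big 0f e4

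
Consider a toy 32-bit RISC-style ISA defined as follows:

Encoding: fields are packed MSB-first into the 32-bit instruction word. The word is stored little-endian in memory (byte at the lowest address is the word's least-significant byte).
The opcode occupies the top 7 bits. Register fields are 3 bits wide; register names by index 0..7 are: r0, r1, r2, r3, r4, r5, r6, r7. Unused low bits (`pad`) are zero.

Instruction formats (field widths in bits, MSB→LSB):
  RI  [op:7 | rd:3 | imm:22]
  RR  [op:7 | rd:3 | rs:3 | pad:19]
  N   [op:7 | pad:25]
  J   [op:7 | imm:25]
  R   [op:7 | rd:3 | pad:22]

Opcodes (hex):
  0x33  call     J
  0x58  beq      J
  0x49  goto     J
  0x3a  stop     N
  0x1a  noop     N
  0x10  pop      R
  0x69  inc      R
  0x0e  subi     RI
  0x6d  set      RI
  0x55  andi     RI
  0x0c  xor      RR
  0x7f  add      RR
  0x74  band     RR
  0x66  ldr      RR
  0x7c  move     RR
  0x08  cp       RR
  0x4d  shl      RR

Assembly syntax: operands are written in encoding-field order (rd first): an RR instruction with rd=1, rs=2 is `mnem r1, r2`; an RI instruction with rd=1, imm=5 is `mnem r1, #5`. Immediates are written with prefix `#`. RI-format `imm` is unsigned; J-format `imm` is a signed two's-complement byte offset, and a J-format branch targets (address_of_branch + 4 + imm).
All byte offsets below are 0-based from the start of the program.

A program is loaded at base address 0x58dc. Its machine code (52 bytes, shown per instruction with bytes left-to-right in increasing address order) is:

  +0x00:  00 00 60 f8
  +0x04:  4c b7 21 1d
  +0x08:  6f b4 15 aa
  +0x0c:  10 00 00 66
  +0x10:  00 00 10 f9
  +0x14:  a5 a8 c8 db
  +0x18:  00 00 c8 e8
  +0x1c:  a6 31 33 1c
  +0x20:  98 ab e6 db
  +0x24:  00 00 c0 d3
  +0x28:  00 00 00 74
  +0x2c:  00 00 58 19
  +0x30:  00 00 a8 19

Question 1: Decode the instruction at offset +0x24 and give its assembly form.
off 0x24: read 00 00 c0 d3 as little → 0xd3c00000
  top 7b → 0x69 → inc [R]
  [24:22] rd=7 = r7

inc r7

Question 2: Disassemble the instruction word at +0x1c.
@+1c  little-endian(a6 31 33 1c) = 0x1c3331a6
  top 7b → 0xe → subi [RI]
  rd: (w>>22)&0x7=0x0 → r0
  imm: (w>>0)&0x3fffff=0x3331a6 → #3355046

subi r0, #3355046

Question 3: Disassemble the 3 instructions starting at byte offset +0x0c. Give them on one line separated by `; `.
call #16; move r4, r2; set r7, #567461

off 0x0c: read 10 00 00 66 as little → 0x66000010
  top 7b → 0x33 → call [J]
  imm: (w>>0)&0x1ffffff=0x10 → #16
off 0x10: read 00 00 10 f9 as little → 0xf9100000
  top 7b → 0x7c → move [RR]
  rd: (w>>22)&0x7=0x4 → r4
  rs: (w>>19)&0x7=0x2 → r2
off 0x14: read a5 a8 c8 db as little → 0xdbc8a8a5
  top 7b → 0x6d → set [RI]
  rd: (w>>22)&0x7=0x7 → r7
  imm: (w>>0)&0x3fffff=0x8a8a5 → #567461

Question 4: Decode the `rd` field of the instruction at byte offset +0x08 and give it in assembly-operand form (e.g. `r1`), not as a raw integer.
+0x08: 6f b4 15 aa ⇒ word 0xaa15b46f (little)
  opcode bits[31:25]=0x55: andi/RI
  rd@[24:22]=0x0 ⇒ r0
  imm@[21:0]=0x15b46f ⇒ #1422447

r0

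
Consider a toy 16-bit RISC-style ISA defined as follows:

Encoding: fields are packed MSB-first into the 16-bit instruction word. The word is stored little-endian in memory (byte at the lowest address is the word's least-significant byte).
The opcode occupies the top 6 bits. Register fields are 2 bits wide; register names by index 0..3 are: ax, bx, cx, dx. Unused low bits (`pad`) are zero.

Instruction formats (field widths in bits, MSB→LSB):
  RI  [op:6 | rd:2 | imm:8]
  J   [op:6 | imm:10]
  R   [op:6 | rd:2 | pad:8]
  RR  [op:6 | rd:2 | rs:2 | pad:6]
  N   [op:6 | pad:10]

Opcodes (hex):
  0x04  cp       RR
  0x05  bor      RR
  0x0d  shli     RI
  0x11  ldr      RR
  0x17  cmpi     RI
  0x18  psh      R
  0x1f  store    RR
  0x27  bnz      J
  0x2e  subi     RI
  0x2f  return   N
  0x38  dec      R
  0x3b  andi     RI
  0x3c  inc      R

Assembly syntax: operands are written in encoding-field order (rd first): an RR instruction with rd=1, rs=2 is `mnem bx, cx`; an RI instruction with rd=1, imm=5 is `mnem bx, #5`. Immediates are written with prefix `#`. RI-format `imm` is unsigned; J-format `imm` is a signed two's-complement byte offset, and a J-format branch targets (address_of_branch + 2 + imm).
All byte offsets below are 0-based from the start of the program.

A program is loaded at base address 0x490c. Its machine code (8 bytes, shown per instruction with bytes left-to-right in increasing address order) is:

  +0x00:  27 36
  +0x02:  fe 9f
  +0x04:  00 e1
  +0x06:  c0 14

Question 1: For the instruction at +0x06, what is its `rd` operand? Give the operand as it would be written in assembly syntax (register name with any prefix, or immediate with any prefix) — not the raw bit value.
@+06  little-endian(c0 14) = 0x14c0
  top 6b → 0x5 → bor [RR]
  rd: (w>>8)&0x3=0x0 → ax
  rs: (w>>6)&0x3=0x3 → dx

ax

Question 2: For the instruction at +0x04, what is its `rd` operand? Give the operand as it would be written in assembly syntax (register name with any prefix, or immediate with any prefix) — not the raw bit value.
bx

off 0x04: read 00 e1 as little → 0xe100
  opcode bits[15:10]=0x38: dec/R
  [9:8] rd=1 = bx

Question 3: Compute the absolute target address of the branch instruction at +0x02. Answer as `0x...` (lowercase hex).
@+02  little-endian(fe 9f) = 0x9ffe
  top 6b → 0x27 → bnz [J]
  [9:0] imm=1022 (s10→-2) = #-2
  target = base 0x490c + off 0x02 + 2 + imm -2 = 0x490e

0x490e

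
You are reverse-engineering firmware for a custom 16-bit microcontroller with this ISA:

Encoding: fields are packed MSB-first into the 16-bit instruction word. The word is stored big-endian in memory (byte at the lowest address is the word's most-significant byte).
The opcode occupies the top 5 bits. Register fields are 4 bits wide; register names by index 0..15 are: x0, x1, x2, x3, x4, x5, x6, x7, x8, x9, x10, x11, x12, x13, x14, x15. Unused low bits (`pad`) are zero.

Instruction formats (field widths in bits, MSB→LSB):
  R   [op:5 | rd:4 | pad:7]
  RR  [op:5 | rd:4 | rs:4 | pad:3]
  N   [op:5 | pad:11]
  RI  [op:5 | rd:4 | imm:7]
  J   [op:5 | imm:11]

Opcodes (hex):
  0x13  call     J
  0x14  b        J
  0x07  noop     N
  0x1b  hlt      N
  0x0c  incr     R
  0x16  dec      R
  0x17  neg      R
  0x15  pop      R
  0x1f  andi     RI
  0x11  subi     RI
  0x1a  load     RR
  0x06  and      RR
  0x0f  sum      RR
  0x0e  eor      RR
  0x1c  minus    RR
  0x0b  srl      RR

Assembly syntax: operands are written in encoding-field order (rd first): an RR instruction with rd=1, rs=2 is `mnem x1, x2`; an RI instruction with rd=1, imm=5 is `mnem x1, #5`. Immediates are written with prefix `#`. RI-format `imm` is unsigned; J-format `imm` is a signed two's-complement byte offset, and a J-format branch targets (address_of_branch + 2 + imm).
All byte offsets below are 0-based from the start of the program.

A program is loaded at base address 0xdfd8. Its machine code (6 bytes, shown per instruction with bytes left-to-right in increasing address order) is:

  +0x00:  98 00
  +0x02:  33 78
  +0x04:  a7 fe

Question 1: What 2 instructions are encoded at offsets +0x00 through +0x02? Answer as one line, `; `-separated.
call #0; and x6, x15

off 0x00: read 98 00 as big → 0x9800
  top 5b → 0x13 → call [J]
  [10:0] imm=0 = #0
off 0x02: read 33 78 as big → 0x3378
  top 5b → 0x6 → and [RR]
  [10:7] rd=6 = x6
  [6:3] rs=15 = x15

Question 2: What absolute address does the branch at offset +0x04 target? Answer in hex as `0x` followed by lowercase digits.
0xdfdc

[04] a7 fe → 0xa7fe
  top 5b → 0x14 → b [J]
  [10:0] imm=2046 (s11→-2) = #-2
  target = base 0xdfd8 + off 0x04 + 2 + imm -2 = 0xdfdc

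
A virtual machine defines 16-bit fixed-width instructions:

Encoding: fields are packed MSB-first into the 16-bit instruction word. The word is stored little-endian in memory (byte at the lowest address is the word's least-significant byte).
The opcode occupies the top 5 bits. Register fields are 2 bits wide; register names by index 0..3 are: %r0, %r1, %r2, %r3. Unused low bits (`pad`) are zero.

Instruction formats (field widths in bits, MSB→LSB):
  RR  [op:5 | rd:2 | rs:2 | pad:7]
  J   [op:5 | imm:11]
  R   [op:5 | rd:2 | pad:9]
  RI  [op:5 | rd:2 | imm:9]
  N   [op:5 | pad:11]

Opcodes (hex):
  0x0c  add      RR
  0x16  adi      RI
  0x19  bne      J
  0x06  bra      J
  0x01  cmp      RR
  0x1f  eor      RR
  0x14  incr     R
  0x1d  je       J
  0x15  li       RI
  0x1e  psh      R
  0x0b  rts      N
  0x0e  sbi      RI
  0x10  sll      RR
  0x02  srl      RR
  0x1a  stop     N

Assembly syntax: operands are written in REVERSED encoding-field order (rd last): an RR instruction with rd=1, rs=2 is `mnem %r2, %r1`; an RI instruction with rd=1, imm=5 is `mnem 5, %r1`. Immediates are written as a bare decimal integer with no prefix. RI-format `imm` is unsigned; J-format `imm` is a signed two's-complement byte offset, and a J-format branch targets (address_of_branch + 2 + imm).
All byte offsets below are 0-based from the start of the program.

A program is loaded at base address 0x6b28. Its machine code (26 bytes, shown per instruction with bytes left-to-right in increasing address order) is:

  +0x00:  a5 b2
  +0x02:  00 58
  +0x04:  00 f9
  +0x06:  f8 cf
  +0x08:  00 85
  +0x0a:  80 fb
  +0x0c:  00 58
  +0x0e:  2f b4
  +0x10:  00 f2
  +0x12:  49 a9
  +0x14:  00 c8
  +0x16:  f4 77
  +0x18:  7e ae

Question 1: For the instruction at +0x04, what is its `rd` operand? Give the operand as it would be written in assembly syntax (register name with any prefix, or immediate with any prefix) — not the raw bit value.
%r0

off 0x04: read 00 f9 as little → 0xf900
  opcode bits[15:11]=0x1f: eor/RR
  rd@[10:9]=0x0 ⇒ %r0
  rs@[8:7]=0x2 ⇒ %r2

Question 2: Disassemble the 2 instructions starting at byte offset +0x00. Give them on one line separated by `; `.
adi 165, %r1; rts

[00] a5 b2 → 0xb2a5
  op=0xb2a5>>11=0x16 ⇒ adi (RI)
  rd: (w>>9)&0x3=0x1 → %r1
  imm: (w>>0)&0x1ff=0xa5 → 165
[02] 00 58 → 0x5800
  op=0x5800>>11=0xb ⇒ rts (N)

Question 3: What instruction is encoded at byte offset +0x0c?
rts

off 0x0c: read 00 58 as little → 0x5800
  top 5b → 0xb → rts [N]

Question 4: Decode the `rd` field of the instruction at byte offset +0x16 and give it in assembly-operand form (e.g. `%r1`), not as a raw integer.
off 0x16: read f4 77 as little → 0x77f4
  opcode bits[15:11]=0xe: sbi/RI
  rd: (w>>9)&0x3=0x3 → %r3
  imm: (w>>0)&0x1ff=0x1f4 → 500

%r3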